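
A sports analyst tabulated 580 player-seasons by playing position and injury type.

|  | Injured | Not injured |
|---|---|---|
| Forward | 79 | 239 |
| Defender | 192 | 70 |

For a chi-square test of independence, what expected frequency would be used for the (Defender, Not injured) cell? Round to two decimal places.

139.58

Row total (Defender) = 262; column total (Not injured) = 309; grand total N = 580.
Expected count = (row total × column total) / N = 262 × 309 / 580 = 139.58.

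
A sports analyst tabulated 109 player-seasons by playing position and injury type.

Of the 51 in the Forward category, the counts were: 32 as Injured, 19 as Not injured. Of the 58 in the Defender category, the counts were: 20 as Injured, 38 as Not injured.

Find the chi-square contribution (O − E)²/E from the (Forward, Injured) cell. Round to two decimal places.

Row total (Forward) = 51; column total (Injured) = 52; N = 109.
Expected count E = 51 × 52 / 109 = 24.330.
Contribution = (O − E)²/E = (32 − 24.330)² / 24.330 = 2.42.

2.42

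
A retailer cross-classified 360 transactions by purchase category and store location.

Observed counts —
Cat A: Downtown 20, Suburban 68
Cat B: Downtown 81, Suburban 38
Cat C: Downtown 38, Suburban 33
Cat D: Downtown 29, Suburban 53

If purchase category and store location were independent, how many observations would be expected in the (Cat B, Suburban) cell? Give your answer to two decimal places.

63.47

Row total (Cat B) = 119; column total (Suburban) = 192; grand total N = 360.
Expected count = (row total × column total) / N = 119 × 192 / 360 = 63.47.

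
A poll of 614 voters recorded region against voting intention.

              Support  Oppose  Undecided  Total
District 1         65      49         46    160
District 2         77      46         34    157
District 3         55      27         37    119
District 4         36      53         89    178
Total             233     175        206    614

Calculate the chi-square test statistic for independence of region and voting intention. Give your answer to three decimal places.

46.365

Grand total N = 614.
Expected counts (row total × column total / N):
  District 1, Support: 160×233/614 = 60.7166
  District 1, Oppose: 160×175/614 = 45.6026
  District 1, Undecided: 160×206/614 = 53.6808
  District 2, Support: 157×233/614 = 59.5782
  District 2, Oppose: 157×175/614 = 44.7476
  District 2, Undecided: 157×206/614 = 52.6743
  District 3, Support: 119×233/614 = 45.1580
  District 3, Oppose: 119×175/614 = 33.9169
  District 3, Undecided: 119×206/614 = 39.9251
  District 4, Support: 178×233/614 = 67.5472
  District 4, Oppose: 178×175/614 = 50.7329
  District 4, Undecided: 178×206/614 = 59.7199
Contributions (O − E)²/E:
  (65 − 60.7166)²/60.7166 = 0.3022
  (49 − 45.6026)²/45.6026 = 0.2531
  (46 − 53.6808)²/53.6808 = 1.0990
  (77 − 59.5782)²/59.5782 = 5.0945
  (46 − 44.7476)²/44.7476 = 0.0351
  (34 − 52.6743)²/52.6743 = 6.6205
  (55 − 45.1580)²/45.1580 = 2.1450
  (27 − 33.9169)²/33.9169 = 1.4106
  (37 − 39.9251)²/39.9251 = 0.2143
  (36 − 67.5472)²/67.5472 = 14.7338
  (53 − 50.7329)²/50.7329 = 0.1013
  (89 − 59.7199)²/59.7199 = 14.3558
χ² = 0.3022 + 0.2531 + 1.0990 + 5.0945 + 0.0351 + 6.6205 + 2.1450 + 1.4106 + 0.2143 + 14.7338 + 0.1013 + 14.3558 = 46.365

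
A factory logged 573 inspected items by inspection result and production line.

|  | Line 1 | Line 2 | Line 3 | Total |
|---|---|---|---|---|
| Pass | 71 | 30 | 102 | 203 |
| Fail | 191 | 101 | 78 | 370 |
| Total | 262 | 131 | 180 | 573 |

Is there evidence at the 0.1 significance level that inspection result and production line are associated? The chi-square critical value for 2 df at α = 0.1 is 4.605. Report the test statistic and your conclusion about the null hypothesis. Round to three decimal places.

Grand total N = 573.
Expected counts (row total × column total / N):
  Pass, Line 1: 203×262/573 = 92.82024
  Pass, Line 2: 203×131/573 = 46.41012
  Pass, Line 3: 203×180/573 = 63.76963
  Fail, Line 1: 370×262/573 = 169.17976
  Fail, Line 2: 370×131/573 = 84.58988
  Fail, Line 3: 370×180/573 = 116.23037
Contributions (O − E)²/E:
  (71 − 92.82024)²/92.82024 = 5.1295
  (30 − 46.41012)²/46.41012 = 5.8024
  (102 − 63.76963)²/63.76963 = 22.9194
  (191 − 169.17976)²/169.17976 = 2.8143
  (101 − 84.58988)²/84.58988 = 3.1835
  (78 − 116.23037)²/116.23037 = 12.5747
χ² = 5.1295 + 5.8024 + 22.9194 + 2.8143 + 3.1835 + 12.5747 = 52.424
df = (2−1)(3−1) = 2. Since 52.424 > 4.605, reject the null hypothesis of independence at α = 0.1.

52.424; reject H₀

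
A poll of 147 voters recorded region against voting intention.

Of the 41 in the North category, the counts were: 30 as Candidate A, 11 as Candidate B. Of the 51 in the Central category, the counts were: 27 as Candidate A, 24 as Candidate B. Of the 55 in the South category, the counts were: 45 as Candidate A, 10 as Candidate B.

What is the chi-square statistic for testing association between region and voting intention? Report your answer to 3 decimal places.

Row totals: 41, 51, 55. Column totals: 102, 45. Grand total N = 147.
Expected counts (row total × column total / N):
  North, Candidate A: 41×102/147 = 28.4490
  North, Candidate B: 41×45/147 = 12.5510
  Central, Candidate A: 51×102/147 = 35.3878
  Central, Candidate B: 51×45/147 = 15.6122
  South, Candidate A: 55×102/147 = 38.1633
  South, Candidate B: 55×45/147 = 16.8367
Contributions (O − E)²/E:
  (30 − 28.4490)²/28.4490 = 0.0846
  (11 − 12.5510)²/12.5510 = 0.1917
  (27 − 35.3878)²/35.3878 = 1.9881
  (24 − 15.6122)²/15.6122 = 4.5064
  (45 − 38.1633)²/38.1633 = 1.2247
  (10 − 16.8367)²/16.8367 = 2.7761
χ² = 0.0846 + 0.1917 + 1.9881 + 4.5064 + 1.2247 + 2.7761 = 10.772

10.772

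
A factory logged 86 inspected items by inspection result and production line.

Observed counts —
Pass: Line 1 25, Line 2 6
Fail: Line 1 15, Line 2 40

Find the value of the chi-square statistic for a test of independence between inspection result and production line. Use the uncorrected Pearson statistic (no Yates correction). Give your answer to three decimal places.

Row totals: 31, 55. Column totals: 40, 46. Grand total N = 86.
Expected counts (row total × column total / N):
  Pass, Line 1: 31×40/86 = 14.4186
  Pass, Line 2: 31×46/86 = 16.5814
  Fail, Line 1: 55×40/86 = 25.5814
  Fail, Line 2: 55×46/86 = 29.4186
Contributions (O − E)²/E:
  (25 − 14.4186)²/14.4186 = 7.7654
  (6 − 16.5814)²/16.5814 = 6.7525
  (15 − 25.5814)²/25.5814 = 4.3769
  (40 − 29.4186)²/29.4186 = 3.8060
χ² = 7.7654 + 6.7525 + 4.3769 + 3.8060 = 22.701

22.701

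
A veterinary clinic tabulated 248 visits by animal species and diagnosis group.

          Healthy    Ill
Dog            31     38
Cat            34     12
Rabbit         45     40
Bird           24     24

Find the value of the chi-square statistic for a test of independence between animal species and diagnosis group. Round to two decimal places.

Row totals: 69, 46, 85, 48. Column totals: 134, 114. Grand total N = 248.
Expected counts (row total × column total / N):
  Dog, Healthy: 69×134/248 = 37.282
  Dog, Ill: 69×114/248 = 31.718
  Cat, Healthy: 46×134/248 = 24.855
  Cat, Ill: 46×114/248 = 21.145
  Rabbit, Healthy: 85×134/248 = 45.927
  Rabbit, Ill: 85×114/248 = 39.073
  Bird, Healthy: 48×134/248 = 25.935
  Bird, Ill: 48×114/248 = 22.065
Contributions (O − E)²/E:
  (31 − 37.282)²/37.282 = 1.0585
  (38 − 31.718)²/31.718 = 1.2442
  (34 − 24.855)²/24.855 = 3.3648
  (12 − 21.145)²/21.145 = 3.9551
  (45 − 45.927)²/45.927 = 0.0187
  (40 − 39.073)²/39.073 = 0.0220
  (24 − 25.935)²/25.935 = 0.1444
  (24 − 22.065)²/22.065 = 0.1697
χ² = 1.0585 + 1.2442 + 3.3648 + 3.9551 + 0.0187 + 0.0220 + 0.1444 + 0.1697 = 9.98

9.98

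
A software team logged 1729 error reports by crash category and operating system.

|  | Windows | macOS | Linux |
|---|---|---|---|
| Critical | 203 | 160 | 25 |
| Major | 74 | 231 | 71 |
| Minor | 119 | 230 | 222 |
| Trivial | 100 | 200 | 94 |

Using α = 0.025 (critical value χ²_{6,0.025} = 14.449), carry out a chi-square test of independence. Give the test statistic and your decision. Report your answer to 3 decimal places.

233.014; reject H₀

Row totals: 388, 376, 571, 394. Column totals: 496, 821, 412. Grand total N = 1729.
Expected counts (row total × column total / N):
  Critical, Windows: 388×496/1729 = 111.3060
  Critical, macOS: 388×821/1729 = 184.2383
  Critical, Linux: 388×412/1729 = 92.4558
  Major, Windows: 376×496/1729 = 107.8635
  Major, macOS: 376×821/1729 = 178.5402
  Major, Linux: 376×412/1729 = 89.5963
  Minor, Windows: 571×496/1729 = 163.8034
  Minor, macOS: 571×821/1729 = 271.1342
  Minor, Linux: 571×412/1729 = 136.0625
  Trivial, Windows: 394×496/1729 = 113.0272
  Trivial, macOS: 394×821/1729 = 187.0873
  Trivial, Linux: 394×412/1729 = 93.8855
Contributions (O − E)²/E:
  (203 − 111.3060)²/111.3060 = 75.5376
  (160 − 184.2383)²/184.2383 = 3.1888
  (25 − 92.4558)²/92.4558 = 49.2158
  (74 − 107.8635)²/107.8635 = 10.6314
  (231 − 178.5402)²/178.5402 = 15.4141
  (71 − 89.5963)²/89.5963 = 3.8598
  (119 − 163.8034)²/163.8034 = 12.2546
  (230 − 271.1342)²/271.1342 = 6.2405
  (222 − 136.0625)²/136.0625 = 54.2784
  (100 − 113.0272)²/113.0272 = 1.5015
  (200 − 187.0873)²/187.0873 = 0.8912
  (94 − 93.8855)²/93.8855 = 0.0001
χ² = 75.5376 + 3.1888 + 49.2158 + 10.6314 + 15.4141 + 3.8598 + 12.2546 + 6.2405 + 54.2784 + 1.5015 + 0.8912 + 0.0001 = 233.014
df = (4−1)(3−1) = 6. Since 233.014 > 14.449, reject the null hypothesis of independence at α = 0.025.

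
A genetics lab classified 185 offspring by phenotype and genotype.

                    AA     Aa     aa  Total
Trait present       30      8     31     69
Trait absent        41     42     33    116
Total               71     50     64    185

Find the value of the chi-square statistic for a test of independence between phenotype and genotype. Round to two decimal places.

Grand total N = 185.
Expected counts (row total × column total / N):
  Trait present, AA: 69×71/185 = 26.481
  Trait present, Aa: 69×50/185 = 18.649
  Trait present, aa: 69×64/185 = 23.870
  Trait absent, AA: 116×71/185 = 44.519
  Trait absent, Aa: 116×50/185 = 31.351
  Trait absent, aa: 116×64/185 = 40.130
Contributions (O − E)²/E:
  (30 − 26.481)²/26.481 = 0.4676
  (8 − 18.649)²/18.649 = 6.0808
  (31 − 23.870)²/23.870 = 2.1297
  (41 − 44.519)²/44.519 = 0.2782
  (42 − 31.351)²/31.351 = 3.6171
  (33 − 40.130)²/40.130 = 1.2668
χ² = 0.4676 + 6.0808 + 2.1297 + 0.2782 + 3.6171 + 1.2668 = 13.84

13.84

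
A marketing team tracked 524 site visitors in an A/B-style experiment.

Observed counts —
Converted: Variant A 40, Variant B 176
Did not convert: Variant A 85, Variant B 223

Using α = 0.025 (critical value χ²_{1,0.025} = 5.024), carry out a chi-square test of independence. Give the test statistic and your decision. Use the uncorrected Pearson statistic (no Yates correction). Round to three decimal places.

Row totals: 216, 308. Column totals: 125, 399. Grand total N = 524.
Expected counts (row total × column total / N):
  Converted, Variant A: 216×125/524 = 51.5267
  Converted, Variant B: 216×399/524 = 164.4733
  Did not convert, Variant A: 308×125/524 = 73.4733
  Did not convert, Variant B: 308×399/524 = 234.5267
Contributions (O − E)²/E:
  (40 − 51.5267)²/51.5267 = 2.5786
  (176 − 164.4733)²/164.4733 = 0.8078
  (85 − 73.4733)²/73.4733 = 1.8083
  (223 − 234.5267)²/234.5267 = 0.5665
χ² = 2.5786 + 0.8078 + 1.8083 + 0.5665 = 5.761
df = (2−1)(2−1) = 1. Since 5.761 > 5.024, reject the null hypothesis of independence at α = 0.025.

5.761; reject H₀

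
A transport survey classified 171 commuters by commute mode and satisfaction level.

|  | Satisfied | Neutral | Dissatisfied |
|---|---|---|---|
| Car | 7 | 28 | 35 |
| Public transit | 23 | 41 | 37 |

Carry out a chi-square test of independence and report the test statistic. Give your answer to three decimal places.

Row totals: 70, 101. Column totals: 30, 69, 72. Grand total N = 171.
Expected counts (row total × column total / N):
  Car, Satisfied: 70×30/171 = 12.2807
  Car, Neutral: 70×69/171 = 28.2456
  Car, Dissatisfied: 70×72/171 = 29.4737
  Public transit, Satisfied: 101×30/171 = 17.7193
  Public transit, Neutral: 101×69/171 = 40.7544
  Public transit, Dissatisfied: 101×72/171 = 42.5263
Contributions (O − E)²/E:
  (7 − 12.2807)²/12.2807 = 2.2707
  (28 − 28.2456)²/28.2456 = 0.0021
  (35 − 29.4737)²/29.4737 = 1.0362
  (23 − 17.7193)²/17.7193 = 1.5738
  (41 − 40.7544)²/40.7544 = 0.0015
  (37 − 42.5263)²/42.5263 = 0.7181
χ² = 2.2707 + 0.0021 + 1.0362 + 1.5738 + 0.0015 + 0.7181 = 5.602

5.602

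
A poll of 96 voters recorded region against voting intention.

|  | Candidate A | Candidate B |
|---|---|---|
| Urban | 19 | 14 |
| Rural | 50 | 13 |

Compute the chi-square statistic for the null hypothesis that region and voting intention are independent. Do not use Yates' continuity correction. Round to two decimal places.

Row totals: 33, 63. Column totals: 69, 27. Grand total N = 96.
Expected counts (row total × column total / N):
  Urban, Candidate A: 33×69/96 = 23.719
  Urban, Candidate B: 33×27/96 = 9.281
  Rural, Candidate A: 63×69/96 = 45.281
  Rural, Candidate B: 63×27/96 = 17.719
Contributions (O − E)²/E:
  (19 − 23.719)²/23.719 = 0.9389
  (14 − 9.281)²/9.281 = 2.3994
  (50 − 45.281)²/45.281 = 0.4918
  (13 − 17.719)²/17.719 = 1.2568
χ² = 0.9389 + 2.3994 + 0.4918 + 1.2568 = 5.09

5.09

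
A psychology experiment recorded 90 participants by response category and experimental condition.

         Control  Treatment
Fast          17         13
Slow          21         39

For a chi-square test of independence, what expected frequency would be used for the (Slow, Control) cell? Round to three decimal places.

Row total (Slow) = 60; column total (Control) = 38; grand total N = 90.
Expected count = (row total × column total) / N = 60 × 38 / 90 = 25.333.

25.333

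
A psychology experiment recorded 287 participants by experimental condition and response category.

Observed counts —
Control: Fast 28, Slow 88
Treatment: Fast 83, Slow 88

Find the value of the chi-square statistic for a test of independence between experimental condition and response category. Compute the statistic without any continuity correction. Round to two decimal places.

17.35

Row totals: 116, 171. Column totals: 111, 176. Grand total N = 287.
Expected counts (row total × column total / N):
  Control, Fast: 116×111/287 = 44.864
  Control, Slow: 116×176/287 = 71.136
  Treatment, Fast: 171×111/287 = 66.136
  Treatment, Slow: 171×176/287 = 104.864
Contributions (O − E)²/E:
  (28 − 44.864)²/44.864 = 6.3390
  (88 − 71.136)²/71.136 = 3.9979
  (83 − 66.136)²/66.136 = 4.3001
  (88 − 104.864)²/104.864 = 2.7120
χ² = 6.3390 + 3.9979 + 4.3001 + 2.7120 = 17.35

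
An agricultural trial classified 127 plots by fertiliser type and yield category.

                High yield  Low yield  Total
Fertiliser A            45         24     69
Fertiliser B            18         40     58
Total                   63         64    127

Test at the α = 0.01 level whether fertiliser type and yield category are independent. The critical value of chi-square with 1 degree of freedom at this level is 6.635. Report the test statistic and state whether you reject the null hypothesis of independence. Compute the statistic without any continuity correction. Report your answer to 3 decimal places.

14.729; reject H₀

Grand total N = 127.
Expected counts (row total × column total / N):
  Fertiliser A, High yield: 69×63/127 = 34.2283
  Fertiliser A, Low yield: 69×64/127 = 34.7717
  Fertiliser B, High yield: 58×63/127 = 28.7717
  Fertiliser B, Low yield: 58×64/127 = 29.2283
Contributions (O − E)²/E:
  (45 − 34.2283)²/34.2283 = 3.3899
  (24 − 34.7717)²/34.7717 = 3.3369
  (18 − 28.7717)²/28.7717 = 4.0328
  (40 − 29.2283)²/29.2283 = 3.9698
χ² = 3.3899 + 3.3369 + 4.0328 + 3.9698 = 14.729
df = (2−1)(2−1) = 1. Since 14.729 > 6.635, reject the null hypothesis of independence at α = 0.01.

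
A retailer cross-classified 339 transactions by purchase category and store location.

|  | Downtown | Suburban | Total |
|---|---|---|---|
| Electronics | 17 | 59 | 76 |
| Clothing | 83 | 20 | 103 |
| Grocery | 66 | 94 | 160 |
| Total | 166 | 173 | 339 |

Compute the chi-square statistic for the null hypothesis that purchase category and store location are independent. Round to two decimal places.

66.53

Grand total N = 339.
Expected counts (row total × column total / N):
  Electronics, Downtown: 76×166/339 = 37.215
  Electronics, Suburban: 76×173/339 = 38.785
  Clothing, Downtown: 103×166/339 = 50.437
  Clothing, Suburban: 103×173/339 = 52.563
  Grocery, Downtown: 160×166/339 = 78.348
  Grocery, Suburban: 160×173/339 = 81.652
Contributions (O − E)²/E:
  (17 − 37.215)²/37.215 = 10.9807
  (59 − 38.785)²/38.785 = 10.5362
  (83 − 50.437)²/50.437 = 21.0232
  (20 − 52.563)²/52.563 = 20.1729
  (66 − 78.348)²/78.348 = 1.9461
  (94 − 81.652)²/81.652 = 1.8674
χ² = 10.9807 + 10.5362 + 21.0232 + 20.1729 + 1.9461 + 1.8674 = 66.53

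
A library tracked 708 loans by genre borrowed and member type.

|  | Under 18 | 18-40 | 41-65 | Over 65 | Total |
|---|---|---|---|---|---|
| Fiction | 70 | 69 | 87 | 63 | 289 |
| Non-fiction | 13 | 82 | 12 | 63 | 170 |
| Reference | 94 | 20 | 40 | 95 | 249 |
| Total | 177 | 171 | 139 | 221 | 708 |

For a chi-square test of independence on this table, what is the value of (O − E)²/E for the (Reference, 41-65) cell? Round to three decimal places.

1.615

Row total (Reference) = 249; column total (41-65) = 139; N = 708.
Expected count E = 249 × 139 / 708 = 48.8856.
Contribution = (O − E)²/E = (40 − 48.8856)² / 48.8856 = 1.615.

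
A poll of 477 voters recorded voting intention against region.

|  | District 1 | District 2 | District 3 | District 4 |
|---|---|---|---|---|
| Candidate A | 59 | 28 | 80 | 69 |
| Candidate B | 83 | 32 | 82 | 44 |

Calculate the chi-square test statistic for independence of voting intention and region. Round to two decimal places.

Row totals: 236, 241. Column totals: 142, 60, 162, 113. Grand total N = 477.
Expected counts (row total × column total / N):
  Candidate A, District 1: 236×142/477 = 70.256
  Candidate A, District 2: 236×60/477 = 29.686
  Candidate A, District 3: 236×162/477 = 80.151
  Candidate A, District 4: 236×113/477 = 55.908
  Candidate B, District 1: 241×142/477 = 71.744
  Candidate B, District 2: 241×60/477 = 30.314
  Candidate B, District 3: 241×162/477 = 81.849
  Candidate B, District 4: 241×113/477 = 57.092
Contributions (O − E)²/E:
  (59 − 70.256)²/70.256 = 1.8034
  (28 − 29.686)²/29.686 = 0.0958
  (80 − 80.151)²/80.151 = 0.0003
  (69 − 55.908)²/55.908 = 3.0658
  (83 − 71.744)²/71.744 = 1.7660
  (32 − 30.314)²/30.314 = 0.0938
  (82 − 81.849)²/81.849 = 0.0003
  (44 − 57.092)²/57.092 = 3.0022
χ² = 1.8034 + 0.0958 + 0.0003 + 3.0658 + 1.7660 + 0.0938 + 0.0003 + 3.0022 = 9.83

9.83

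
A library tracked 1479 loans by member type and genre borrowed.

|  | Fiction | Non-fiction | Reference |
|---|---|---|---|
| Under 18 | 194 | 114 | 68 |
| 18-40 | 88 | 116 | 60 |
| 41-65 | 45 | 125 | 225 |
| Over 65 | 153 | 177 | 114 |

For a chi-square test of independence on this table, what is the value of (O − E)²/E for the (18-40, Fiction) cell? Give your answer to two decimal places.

Row total (18-40) = 264; column total (Fiction) = 480; N = 1479.
Expected count E = 264 × 480 / 1479 = 85.680.
Contribution = (O − E)²/E = (88 − 85.680)² / 85.680 = 0.06.

0.06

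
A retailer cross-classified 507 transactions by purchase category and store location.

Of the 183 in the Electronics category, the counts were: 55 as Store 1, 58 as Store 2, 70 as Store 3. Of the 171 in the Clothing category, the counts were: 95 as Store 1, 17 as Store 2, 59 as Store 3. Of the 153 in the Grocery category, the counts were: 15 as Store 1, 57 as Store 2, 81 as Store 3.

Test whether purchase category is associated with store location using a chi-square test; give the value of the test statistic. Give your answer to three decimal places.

Row totals: 183, 171, 153. Column totals: 165, 132, 210. Grand total N = 507.
Expected counts (row total × column total / N):
  Electronics, Store 1: 183×165/507 = 59.5562
  Electronics, Store 2: 183×132/507 = 47.6450
  Electronics, Store 3: 183×210/507 = 75.7988
  Clothing, Store 1: 171×165/507 = 55.6509
  Clothing, Store 2: 171×132/507 = 44.5207
  Clothing, Store 3: 171×210/507 = 70.8284
  Grocery, Store 1: 153×165/507 = 49.7929
  Grocery, Store 2: 153×132/507 = 39.8343
  Grocery, Store 3: 153×210/507 = 63.3728
Contributions (O − E)²/E:
  (55 − 59.5562)²/59.5562 = 0.3486
  (58 − 47.6450)²/47.6450 = 2.2505
  (70 − 75.7988)²/75.7988 = 0.4436
  (95 − 55.6509)²/55.6509 = 27.8226
  (17 − 44.5207)²/44.5207 = 17.0121
  (59 − 70.8284)²/70.8284 = 1.9754
  (15 − 49.7929)²/49.7929 = 24.3116
  (57 − 39.8343)²/39.8343 = 7.3972
  (81 − 63.3728)²/63.3728 = 4.9030
χ² = 0.3486 + 2.2505 + 0.4436 + 27.8226 + 17.0121 + 1.9754 + 24.3116 + 7.3972 + 4.9030 = 86.465

86.465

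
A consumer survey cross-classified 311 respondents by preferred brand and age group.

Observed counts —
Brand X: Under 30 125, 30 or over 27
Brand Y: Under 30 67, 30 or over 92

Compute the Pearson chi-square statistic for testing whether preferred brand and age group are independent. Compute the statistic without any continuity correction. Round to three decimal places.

52.894

Row totals: 152, 159. Column totals: 192, 119. Grand total N = 311.
Expected counts (row total × column total / N):
  Brand X, Under 30: 152×192/311 = 93.8392
  Brand X, 30 or over: 152×119/311 = 58.1608
  Brand Y, Under 30: 159×192/311 = 98.1608
  Brand Y, 30 or over: 159×119/311 = 60.8392
Contributions (O − E)²/E:
  (125 − 93.8392)²/93.8392 = 10.3474
  (27 − 58.1608)²/58.1608 = 16.6950
  (67 − 98.1608)²/98.1608 = 9.8919
  (92 − 60.8392)²/60.8392 = 15.9600
χ² = 10.3474 + 16.6950 + 9.8919 + 15.9600 = 52.894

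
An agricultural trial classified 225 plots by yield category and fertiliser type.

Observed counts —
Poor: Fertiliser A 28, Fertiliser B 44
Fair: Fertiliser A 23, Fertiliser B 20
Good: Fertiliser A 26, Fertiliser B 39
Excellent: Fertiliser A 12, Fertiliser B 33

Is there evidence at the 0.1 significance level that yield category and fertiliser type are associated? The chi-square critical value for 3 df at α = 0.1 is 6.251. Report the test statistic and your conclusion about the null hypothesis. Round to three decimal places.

6.637; reject H₀

Row totals: 72, 43, 65, 45. Column totals: 89, 136. Grand total N = 225.
Expected counts (row total × column total / N):
  Poor, Fertiliser A: 72×89/225 = 28.4800
  Poor, Fertiliser B: 72×136/225 = 43.5200
  Fair, Fertiliser A: 43×89/225 = 17.0089
  Fair, Fertiliser B: 43×136/225 = 25.9911
  Good, Fertiliser A: 65×89/225 = 25.7111
  Good, Fertiliser B: 65×136/225 = 39.2889
  Excellent, Fertiliser A: 45×89/225 = 17.8000
  Excellent, Fertiliser B: 45×136/225 = 27.2000
Contributions (O − E)²/E:
  (28 − 28.4800)²/28.4800 = 0.0081
  (44 − 43.5200)²/43.5200 = 0.0053
  (23 − 17.0089)²/17.0089 = 2.1103
  (20 − 25.9911)²/25.9911 = 1.3810
  (26 − 25.7111)²/25.7111 = 0.0032
  (39 − 39.2889)²/39.2889 = 0.0021
  (12 − 17.8000)²/17.8000 = 1.8899
  (33 − 27.2000)²/27.2000 = 1.2368
χ² = 0.0081 + 0.0053 + 2.1103 + 1.3810 + 0.0032 + 0.0021 + 1.8899 + 1.2368 = 6.637
df = (4−1)(2−1) = 3. Since 6.637 > 6.251, reject the null hypothesis of independence at α = 0.1.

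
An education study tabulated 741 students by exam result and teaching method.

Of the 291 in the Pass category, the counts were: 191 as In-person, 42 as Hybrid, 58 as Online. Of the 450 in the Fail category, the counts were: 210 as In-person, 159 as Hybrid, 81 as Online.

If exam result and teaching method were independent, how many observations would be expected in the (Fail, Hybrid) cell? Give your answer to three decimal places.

Row total (Fail) = 450; column total (Hybrid) = 201; grand total N = 741.
Expected count = (row total × column total) / N = 450 × 201 / 741 = 122.065.

122.065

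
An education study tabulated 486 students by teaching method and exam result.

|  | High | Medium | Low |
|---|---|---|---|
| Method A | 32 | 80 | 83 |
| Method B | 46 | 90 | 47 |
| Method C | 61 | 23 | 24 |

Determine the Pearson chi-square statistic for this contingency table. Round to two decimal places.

Row totals: 195, 183, 108. Column totals: 139, 193, 154. Grand total N = 486.
Expected counts (row total × column total / N):
  Method A, High: 195×139/486 = 55.772
  Method A, Medium: 195×193/486 = 77.438
  Method A, Low: 195×154/486 = 61.790
  Method B, High: 183×139/486 = 52.340
  Method B, Medium: 183×193/486 = 72.673
  Method B, Low: 183×154/486 = 57.988
  Method C, High: 108×139/486 = 30.889
  Method C, Medium: 108×193/486 = 42.889
  Method C, Low: 108×154/486 = 34.222
Contributions (O − E)²/E:
  (32 − 55.772)²/55.772 = 10.1325
  (80 − 77.438)²/77.438 = 0.0848
  (83 − 61.790)²/61.790 = 7.2805
  (46 − 52.340)²/52.340 = 0.7680
  (90 − 72.673)²/72.673 = 4.1312
  (47 − 57.988)²/57.988 = 2.0821
  (61 − 30.889)²/30.889 = 29.3526
  (23 − 42.889)²/42.889 = 9.2232
  (24 − 34.222)²/34.222 = 3.0533
χ² = 10.1325 + 0.0848 + 7.2805 + 0.7680 + 4.1312 + 2.0821 + 29.3526 + 9.2232 + 3.0533 = 66.11

66.11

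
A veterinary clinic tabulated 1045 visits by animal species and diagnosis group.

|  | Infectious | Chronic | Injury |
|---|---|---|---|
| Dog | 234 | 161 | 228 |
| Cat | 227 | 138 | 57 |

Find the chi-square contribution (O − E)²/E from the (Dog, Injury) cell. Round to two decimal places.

19.86

Row total (Dog) = 623; column total (Injury) = 285; N = 1045.
Expected count E = 623 × 285 / 1045 = 169.909.
Contribution = (O − E)²/E = (228 − 169.909)² / 169.909 = 19.86.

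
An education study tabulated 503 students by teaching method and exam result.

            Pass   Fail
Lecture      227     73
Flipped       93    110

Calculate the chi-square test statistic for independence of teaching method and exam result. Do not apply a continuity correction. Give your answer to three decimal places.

46.621

Row totals: 300, 203. Column totals: 320, 183. Grand total N = 503.
Expected counts (row total × column total / N):
  Lecture, Pass: 300×320/503 = 190.8549
  Lecture, Fail: 300×183/503 = 109.1451
  Flipped, Pass: 203×320/503 = 129.1451
  Flipped, Fail: 203×183/503 = 73.8549
Contributions (O − E)²/E:
  (227 − 190.8549)²/190.8549 = 6.8453
  (73 − 109.1451)²/109.1451 = 11.9700
  (93 − 129.1451)²/129.1451 = 10.1163
  (110 − 73.8549)²/73.8549 = 17.6897
χ² = 6.8453 + 11.9700 + 10.1163 + 17.6897 = 46.621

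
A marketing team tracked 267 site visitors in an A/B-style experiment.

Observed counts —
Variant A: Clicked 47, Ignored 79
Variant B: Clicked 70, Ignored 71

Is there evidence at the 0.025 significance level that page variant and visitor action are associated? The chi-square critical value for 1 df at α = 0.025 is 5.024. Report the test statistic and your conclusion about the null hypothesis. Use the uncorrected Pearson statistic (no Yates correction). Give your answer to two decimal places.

Row totals: 126, 141. Column totals: 117, 150. Grand total N = 267.
Expected counts (row total × column total / N):
  Variant A, Clicked: 126×117/267 = 55.213
  Variant A, Ignored: 126×150/267 = 70.787
  Variant B, Clicked: 141×117/267 = 61.787
  Variant B, Ignored: 141×150/267 = 79.213
Contributions (O − E)²/E:
  (47 − 55.213)²/55.213 = 1.2217
  (79 − 70.787)²/70.787 = 0.9529
  (70 − 61.787)²/61.787 = 1.0917
  (71 − 79.213)²/79.213 = 0.8515
χ² = 1.2217 + 0.9529 + 1.0917 + 0.8515 = 4.12
df = (2−1)(2−1) = 1. Since 4.12 < 5.024, fail to reject the null hypothesis of independence at α = 0.025.

4.12; fail to reject H₀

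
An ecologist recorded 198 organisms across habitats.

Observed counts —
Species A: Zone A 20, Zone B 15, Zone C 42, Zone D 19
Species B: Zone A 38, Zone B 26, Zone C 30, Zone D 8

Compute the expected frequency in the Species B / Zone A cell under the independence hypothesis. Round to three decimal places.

29.879

Row total (Species B) = 102; column total (Zone A) = 58; grand total N = 198.
Expected count = (row total × column total) / N = 102 × 58 / 198 = 29.879.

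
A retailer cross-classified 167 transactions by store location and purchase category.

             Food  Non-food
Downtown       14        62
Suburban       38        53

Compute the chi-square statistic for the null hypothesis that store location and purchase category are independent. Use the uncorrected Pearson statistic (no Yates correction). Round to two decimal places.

Row totals: 76, 91. Column totals: 52, 115. Grand total N = 167.
Expected counts (row total × column total / N):
  Downtown, Food: 76×52/167 = 23.665
  Downtown, Non-food: 76×115/167 = 52.335
  Suburban, Food: 91×52/167 = 28.335
  Suburban, Non-food: 91×115/167 = 62.665
Contributions (O − E)²/E:
  (14 − 23.665)²/23.665 = 3.9473
  (62 − 52.335)²/52.335 = 1.7849
  (38 − 28.335)²/28.335 = 3.2967
  (53 − 62.665)²/62.665 = 1.4907
χ² = 3.9473 + 1.7849 + 3.2967 + 1.4907 = 10.52

10.52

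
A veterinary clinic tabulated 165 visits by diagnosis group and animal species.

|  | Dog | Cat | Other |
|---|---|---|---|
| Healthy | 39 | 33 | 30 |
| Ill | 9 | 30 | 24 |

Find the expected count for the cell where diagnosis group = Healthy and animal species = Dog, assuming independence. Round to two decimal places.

29.67

Row total (Healthy) = 102; column total (Dog) = 48; grand total N = 165.
Expected count = (row total × column total) / N = 102 × 48 / 165 = 29.67.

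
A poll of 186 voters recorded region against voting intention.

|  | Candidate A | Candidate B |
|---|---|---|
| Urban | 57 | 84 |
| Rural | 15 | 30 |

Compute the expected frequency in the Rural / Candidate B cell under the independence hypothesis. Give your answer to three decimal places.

27.581

Row total (Rural) = 45; column total (Candidate B) = 114; grand total N = 186.
Expected count = (row total × column total) / N = 45 × 114 / 186 = 27.581.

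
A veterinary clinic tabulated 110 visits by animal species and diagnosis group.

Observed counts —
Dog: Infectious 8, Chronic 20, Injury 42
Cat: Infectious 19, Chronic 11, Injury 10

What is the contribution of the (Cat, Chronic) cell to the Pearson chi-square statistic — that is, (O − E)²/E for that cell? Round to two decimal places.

Row total (Cat) = 40; column total (Chronic) = 31; N = 110.
Expected count E = 40 × 31 / 110 = 11.273.
Contribution = (O − E)²/E = (11 − 11.273)² / 11.273 = 0.01.

0.01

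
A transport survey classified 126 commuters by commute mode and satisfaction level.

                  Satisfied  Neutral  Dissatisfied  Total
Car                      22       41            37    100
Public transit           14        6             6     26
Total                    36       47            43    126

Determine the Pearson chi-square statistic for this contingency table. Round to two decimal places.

10.27

Grand total N = 126.
Expected counts (row total × column total / N):
  Car, Satisfied: 100×36/126 = 28.571
  Car, Neutral: 100×47/126 = 37.302
  Car, Dissatisfied: 100×43/126 = 34.127
  Public transit, Satisfied: 26×36/126 = 7.429
  Public transit, Neutral: 26×47/126 = 9.698
  Public transit, Dissatisfied: 26×43/126 = 8.873
Contributions (O − E)²/E:
  (22 − 28.571)²/28.571 = 1.5113
  (41 − 37.302)²/37.302 = 0.3666
  (37 − 34.127)²/34.127 = 0.2419
  (14 − 7.429)²/7.429 = 5.8121
  (6 − 9.698)²/9.698 = 1.4101
  (6 − 8.873)²/8.873 = 0.9303
χ² = 1.5113 + 0.3666 + 0.2419 + 5.8121 + 1.4101 + 0.9303 = 10.27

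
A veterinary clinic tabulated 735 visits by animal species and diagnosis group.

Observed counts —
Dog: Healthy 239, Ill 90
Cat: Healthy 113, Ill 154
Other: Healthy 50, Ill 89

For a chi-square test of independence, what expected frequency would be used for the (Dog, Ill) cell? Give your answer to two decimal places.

149.06

Row total (Dog) = 329; column total (Ill) = 333; grand total N = 735.
Expected count = (row total × column total) / N = 329 × 333 / 735 = 149.06.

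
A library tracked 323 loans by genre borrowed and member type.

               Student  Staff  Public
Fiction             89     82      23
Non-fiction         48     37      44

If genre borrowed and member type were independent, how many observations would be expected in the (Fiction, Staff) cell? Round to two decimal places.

71.47

Row total (Fiction) = 194; column total (Staff) = 119; grand total N = 323.
Expected count = (row total × column total) / N = 194 × 119 / 323 = 71.47.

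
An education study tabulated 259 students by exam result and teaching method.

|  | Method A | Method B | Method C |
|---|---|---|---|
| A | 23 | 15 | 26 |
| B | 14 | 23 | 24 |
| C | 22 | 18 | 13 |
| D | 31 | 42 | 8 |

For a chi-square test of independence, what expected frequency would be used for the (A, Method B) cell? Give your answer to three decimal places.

Row total (A) = 64; column total (Method B) = 98; grand total N = 259.
Expected count = (row total × column total) / N = 64 × 98 / 259 = 24.216.

24.216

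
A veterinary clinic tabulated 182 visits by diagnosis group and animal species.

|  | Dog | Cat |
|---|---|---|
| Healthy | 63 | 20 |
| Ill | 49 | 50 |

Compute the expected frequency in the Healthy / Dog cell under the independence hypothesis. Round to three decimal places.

51.077

Row total (Healthy) = 83; column total (Dog) = 112; grand total N = 182.
Expected count = (row total × column total) / N = 83 × 112 / 182 = 51.077.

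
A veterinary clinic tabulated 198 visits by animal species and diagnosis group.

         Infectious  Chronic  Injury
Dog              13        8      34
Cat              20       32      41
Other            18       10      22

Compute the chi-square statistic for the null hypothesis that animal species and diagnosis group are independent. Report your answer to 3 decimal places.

Row totals: 55, 93, 50. Column totals: 51, 50, 97. Grand total N = 198.
Expected counts (row total × column total / N):
  Dog, Infectious: 55×51/198 = 14.1667
  Dog, Chronic: 55×50/198 = 13.8889
  Dog, Injury: 55×97/198 = 26.9444
  Cat, Infectious: 93×51/198 = 23.9545
  Cat, Chronic: 93×50/198 = 23.4848
  Cat, Injury: 93×97/198 = 45.5606
  Other, Infectious: 50×51/198 = 12.8788
  Other, Chronic: 50×50/198 = 12.6263
  Other, Injury: 50×97/198 = 24.4949
Contributions (O − E)²/E:
  (13 − 14.1667)²/14.1667 = 0.0961
  (8 − 13.8889)²/13.8889 = 2.4969
  (34 − 26.9444)²/26.9444 = 1.8476
  (20 − 23.9545)²/23.9545 = 0.6528
  (32 − 23.4848)²/23.4848 = 3.0875
  (41 − 45.5606)²/45.5606 = 0.4565
  (18 − 12.8788)²/12.8788 = 2.0364
  (10 − 12.6263)²/12.6263 = 0.5463
  (22 − 24.4949)²/24.4949 = 0.2541
χ² = 0.0961 + 2.4969 + 1.8476 + 0.6528 + 3.0875 + 0.4565 + 2.0364 + 0.5463 + 0.2541 = 11.474

11.474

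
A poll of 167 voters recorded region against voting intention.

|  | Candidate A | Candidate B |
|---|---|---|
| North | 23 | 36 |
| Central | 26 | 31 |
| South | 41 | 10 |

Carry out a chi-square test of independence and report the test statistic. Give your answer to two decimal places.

21.26

Row totals: 59, 57, 51. Column totals: 90, 77. Grand total N = 167.
Expected counts (row total × column total / N):
  North, Candidate A: 59×90/167 = 31.796
  North, Candidate B: 59×77/167 = 27.204
  Central, Candidate A: 57×90/167 = 30.719
  Central, Candidate B: 57×77/167 = 26.281
  South, Candidate A: 51×90/167 = 27.485
  South, Candidate B: 51×77/167 = 23.515
Contributions (O − E)²/E:
  (23 − 31.796)²/31.796 = 2.4333
  (36 − 27.204)²/27.204 = 2.8441
  (26 − 30.719)²/30.719 = 0.7249
  (31 − 26.281)²/26.281 = 0.8473
  (41 − 27.485)²/27.485 = 6.6456
  (10 − 23.515)²/23.515 = 7.7676
χ² = 2.4333 + 2.8441 + 0.7249 + 0.8473 + 6.6456 + 7.7676 = 21.26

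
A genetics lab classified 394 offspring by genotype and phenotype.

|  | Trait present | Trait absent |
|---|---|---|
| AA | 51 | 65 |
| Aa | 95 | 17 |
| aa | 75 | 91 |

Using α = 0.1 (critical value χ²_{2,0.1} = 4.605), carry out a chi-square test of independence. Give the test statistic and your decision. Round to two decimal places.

Row totals: 116, 112, 166. Column totals: 221, 173. Grand total N = 394.
Expected counts (row total × column total / N):
  AA, Trait present: 116×221/394 = 65.0660
  AA, Trait absent: 116×173/394 = 50.9340
  Aa, Trait present: 112×221/394 = 62.8223
  Aa, Trait absent: 112×173/394 = 49.1777
  aa, Trait present: 166×221/394 = 93.1117
  aa, Trait absent: 166×173/394 = 72.8883
Contributions (O − E)²/E:
  (51 − 65.0660)²/65.0660 = 3.0408
  (65 − 50.9340)²/50.9340 = 3.8845
  (95 − 62.8223)²/62.8223 = 16.4815
  (17 − 49.1777)²/49.1777 = 21.0543
  (75 − 93.1117)²/93.1117 = 3.5230
  (91 − 72.8883)²/72.8883 = 4.5005
χ² = 3.0408 + 3.8845 + 16.4815 + 21.0543 + 3.5230 + 4.5005 = 52.48
df = (3−1)(2−1) = 2. Since 52.48 > 4.605, reject the null hypothesis of independence at α = 0.1.

52.48; reject H₀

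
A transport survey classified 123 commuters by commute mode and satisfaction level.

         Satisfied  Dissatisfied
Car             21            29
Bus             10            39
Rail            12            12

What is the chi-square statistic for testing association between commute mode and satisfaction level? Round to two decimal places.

Row totals: 50, 49, 24. Column totals: 43, 80. Grand total N = 123.
Expected counts (row total × column total / N):
  Car, Satisfied: 50×43/123 = 17.480
  Car, Dissatisfied: 50×80/123 = 32.520
  Bus, Satisfied: 49×43/123 = 17.130
  Bus, Dissatisfied: 49×80/123 = 31.870
  Rail, Satisfied: 24×43/123 = 8.390
  Rail, Dissatisfied: 24×80/123 = 15.610
Contributions (O − E)²/E:
  (21 − 17.480)²/17.480 = 0.7088
  (29 − 32.520)²/32.520 = 0.3810
  (10 − 17.130)²/17.130 = 2.9677
  (39 − 31.870)²/31.870 = 1.5951
  (12 − 8.390)²/8.390 = 1.5533
  (12 − 15.610)²/15.610 = 0.8349
χ² = 0.7088 + 0.3810 + 2.9677 + 1.5951 + 1.5533 + 0.8349 = 8.04

8.04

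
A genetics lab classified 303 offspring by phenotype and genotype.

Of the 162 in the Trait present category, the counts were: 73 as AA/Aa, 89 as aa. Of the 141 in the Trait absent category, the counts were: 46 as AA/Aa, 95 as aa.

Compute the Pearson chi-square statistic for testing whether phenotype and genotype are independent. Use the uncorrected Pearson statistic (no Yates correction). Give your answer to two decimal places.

4.89

Row totals: 162, 141. Column totals: 119, 184. Grand total N = 303.
Expected counts (row total × column total / N):
  Trait present, AA/Aa: 162×119/303 = 63.624
  Trait present, aa: 162×184/303 = 98.376
  Trait absent, AA/Aa: 141×119/303 = 55.376
  Trait absent, aa: 141×184/303 = 85.624
Contributions (O − E)²/E:
  (73 − 63.624)²/63.624 = 1.3817
  (89 − 98.376)²/98.376 = 0.8936
  (46 − 55.376)²/55.376 = 1.5875
  (95 − 85.624)²/85.624 = 1.0267
χ² = 1.3817 + 0.8936 + 1.5875 + 1.0267 = 4.89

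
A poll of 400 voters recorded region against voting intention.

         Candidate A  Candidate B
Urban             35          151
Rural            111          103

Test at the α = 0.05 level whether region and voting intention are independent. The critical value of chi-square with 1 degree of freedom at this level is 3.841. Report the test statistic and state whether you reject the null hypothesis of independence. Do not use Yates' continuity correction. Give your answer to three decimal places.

46.902; reject H₀

Row totals: 186, 214. Column totals: 146, 254. Grand total N = 400.
Expected counts (row total × column total / N):
  Urban, Candidate A: 186×146/400 = 67.8900
  Urban, Candidate B: 186×254/400 = 118.1100
  Rural, Candidate A: 214×146/400 = 78.1100
  Rural, Candidate B: 214×254/400 = 135.8900
Contributions (O − E)²/E:
  (35 − 67.8900)²/67.8900 = 15.9339
  (151 − 118.1100)²/118.1100 = 9.1589
  (111 − 78.1100)²/78.1100 = 13.8491
  (103 − 135.8900)²/135.8900 = 7.9605
χ² = 15.9339 + 9.1589 + 13.8491 + 7.9605 = 46.902
df = (2−1)(2−1) = 1. Since 46.902 > 3.841, reject the null hypothesis of independence at α = 0.05.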